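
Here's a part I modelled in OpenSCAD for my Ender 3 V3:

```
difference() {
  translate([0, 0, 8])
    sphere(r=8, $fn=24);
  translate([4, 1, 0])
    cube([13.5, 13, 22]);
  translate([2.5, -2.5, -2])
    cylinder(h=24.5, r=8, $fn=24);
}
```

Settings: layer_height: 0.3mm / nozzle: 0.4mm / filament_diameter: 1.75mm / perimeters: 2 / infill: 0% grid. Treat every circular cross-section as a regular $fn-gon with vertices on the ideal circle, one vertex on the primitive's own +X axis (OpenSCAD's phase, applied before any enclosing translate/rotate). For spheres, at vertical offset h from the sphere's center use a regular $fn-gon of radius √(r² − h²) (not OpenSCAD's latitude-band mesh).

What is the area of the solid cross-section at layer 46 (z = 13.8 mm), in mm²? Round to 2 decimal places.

7.24 mm²

At z = 13.8 mm: the sphere: section is a regular 24-gon, circumradius = √(r²−h²) = √(8²−5.8²) = 5.510 (area = (24/2)·5.510²·sin(360°/24) = 94.29 mm²); the cube at (4, 1) is present — its section is the full 13.5×13 rectangle (area 175.50 mm²); the r=8 cylinder at (2.5, -2.5) contributes a regular 24-gon of circumradius 8 (area = (24/2)·8.000²·sin(360°/24) = 198.77 mm²); After the difference (first − rest): starting from the r=8 sphere (94.29 mm²), the 13.5×13 cube at (4, 1) partially overlaps it — only the 2.35 mm² overlap (of its 175.50 mm²) is removed, clipping the outline; the r=8 cylinder at (2.5, -2.5) partially overlaps it — only the 84.69 mm² overlap (of its 198.77 mm²) is removed, clipping the outline — area = 7.24 mm². Overall, the cross-section is a single solid region. Net area = 7.24 mm².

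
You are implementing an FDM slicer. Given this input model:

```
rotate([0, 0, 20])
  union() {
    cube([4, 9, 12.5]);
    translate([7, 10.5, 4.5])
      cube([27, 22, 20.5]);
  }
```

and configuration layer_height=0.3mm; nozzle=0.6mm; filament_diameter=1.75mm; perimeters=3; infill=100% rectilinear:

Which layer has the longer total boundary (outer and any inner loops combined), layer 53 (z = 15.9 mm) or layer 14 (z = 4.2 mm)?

layer 53 (z = 15.9 mm)

Layer 53 (z = 15.9): the cube is not intersected at this z (z outside [0, 12.5]); the cube at (7, 10.5) is present — its section is the full 27×22 rectangle (perimeter 98.00 mm); Merging all regions: only the 27×22 cube at (7, 10.5) is present, so the union is just that shape — boundary = 98.00 mm; (rotated 20° about Z; rotation is an isometry so areas/perimeters/island counts are preserved). So its perimeter = 98.00 mm. Layer 14 (z = 4.2): the cube is present — its section is the full 4×9 rectangle (perimeter 26.00 mm); the cube at (7, 10.5) is absent (z outside [4.5, 25]); Combining (union): only the 4×9 cube is present, so the union is just that shape — boundary = 26.00 mm; (rotated 20° about Z; rotation is an isometry so areas/perimeters/island counts are preserved). So its perimeter = 26.00 mm. Layer 53 is larger (98.00 vs 26.00 mm).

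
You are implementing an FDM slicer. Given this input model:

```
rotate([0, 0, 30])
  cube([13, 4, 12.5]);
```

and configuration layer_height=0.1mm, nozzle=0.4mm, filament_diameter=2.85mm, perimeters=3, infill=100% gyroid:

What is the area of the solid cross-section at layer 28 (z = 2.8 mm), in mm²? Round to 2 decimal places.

52.00 mm²

At z = 2.8 mm: the 13×4 cube contributes its full rectangle (area 52.00 mm²); (rotated 30° about Z; rotation is an isometry so areas/perimeters/island counts are preserved). Overall, the cross-section is a single solid region. Net area = 52.00 mm².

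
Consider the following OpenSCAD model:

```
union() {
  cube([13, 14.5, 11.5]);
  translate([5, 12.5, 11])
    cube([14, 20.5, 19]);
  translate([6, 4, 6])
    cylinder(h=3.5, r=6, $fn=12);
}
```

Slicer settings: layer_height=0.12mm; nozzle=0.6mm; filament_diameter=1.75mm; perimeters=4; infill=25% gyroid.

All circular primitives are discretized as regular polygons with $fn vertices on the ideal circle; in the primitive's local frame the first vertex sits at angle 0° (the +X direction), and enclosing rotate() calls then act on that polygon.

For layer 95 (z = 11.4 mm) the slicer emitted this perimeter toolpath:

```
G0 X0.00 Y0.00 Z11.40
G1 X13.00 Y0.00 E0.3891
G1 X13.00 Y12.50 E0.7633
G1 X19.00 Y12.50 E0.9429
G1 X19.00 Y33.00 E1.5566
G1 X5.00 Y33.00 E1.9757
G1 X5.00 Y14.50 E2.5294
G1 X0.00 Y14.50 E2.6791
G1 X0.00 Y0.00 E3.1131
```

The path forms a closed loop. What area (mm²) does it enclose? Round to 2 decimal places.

Apply the shoelace formula to the sequence of (X, Y) vertices; enclosed area = 459.50 mm².

459.50 mm²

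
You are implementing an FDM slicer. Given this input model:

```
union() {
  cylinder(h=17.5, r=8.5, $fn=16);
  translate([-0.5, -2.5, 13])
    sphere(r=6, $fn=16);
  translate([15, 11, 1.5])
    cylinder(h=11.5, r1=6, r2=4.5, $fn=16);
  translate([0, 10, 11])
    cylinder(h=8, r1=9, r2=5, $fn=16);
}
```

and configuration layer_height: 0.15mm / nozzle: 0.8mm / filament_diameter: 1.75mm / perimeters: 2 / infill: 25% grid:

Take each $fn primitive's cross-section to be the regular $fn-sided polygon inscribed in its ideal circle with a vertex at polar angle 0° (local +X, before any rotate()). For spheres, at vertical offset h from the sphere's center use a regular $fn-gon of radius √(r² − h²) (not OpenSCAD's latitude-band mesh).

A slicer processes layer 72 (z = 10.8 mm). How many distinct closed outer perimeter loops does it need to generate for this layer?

At z = 10.8 mm: the r=8.5 cylinder gives a regular 16-gon of circumradius 8.5 (constant along its height); the r=6 sphere at (-0.5, -2.5) slices to a regular 16-gon of circumradius 5.582 (√(r²−h²) with h=2.2 from center); the cone at (15, 11) (r1=6→r2=4.5) has section circumradius 4.787 here — a regular 16-gon; the cone at (0, 10) is not intersected at this z (z outside [11, 19]); Combining (union): the regions partially overlap (shared area 95.40 mm²), so overlapping operands fuse into one piece — 2 connected regions. The result has 2 disconnected regions.

2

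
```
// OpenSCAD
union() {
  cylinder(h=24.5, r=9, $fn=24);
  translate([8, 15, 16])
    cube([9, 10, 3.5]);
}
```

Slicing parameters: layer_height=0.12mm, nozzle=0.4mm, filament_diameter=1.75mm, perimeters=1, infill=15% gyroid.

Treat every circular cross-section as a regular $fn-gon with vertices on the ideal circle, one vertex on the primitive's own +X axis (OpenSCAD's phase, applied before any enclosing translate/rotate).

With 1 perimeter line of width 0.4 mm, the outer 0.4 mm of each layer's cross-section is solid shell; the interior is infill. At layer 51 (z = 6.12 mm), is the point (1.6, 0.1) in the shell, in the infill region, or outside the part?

At z = 6.12 mm: the cylinder: section is a regular 24-gon, circumradius r=9; the cube at (8, 15) is absent (z outside [16, 19.5]); Merging all regions: only the r=9 cylinder is present, so the union is just that shape — 1 connected region. Overall, the cross-section is a single solid region. The nearest boundary edge runs (9.00, 0.00)→(8.69, 2.33); distance from the point to it = 7.32 mm. The point is inside the cross-section and 7.32 mm from the nearest boundary — more than the 0.4 mm shell width (1 × 0.4), so it's in the infill interior.

infill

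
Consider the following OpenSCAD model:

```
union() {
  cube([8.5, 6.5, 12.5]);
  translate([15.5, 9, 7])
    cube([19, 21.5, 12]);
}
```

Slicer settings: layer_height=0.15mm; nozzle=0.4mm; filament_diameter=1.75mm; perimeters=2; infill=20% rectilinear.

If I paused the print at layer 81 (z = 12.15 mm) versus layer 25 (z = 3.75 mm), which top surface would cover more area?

Layer 81 (z = 12.15): the 8.5×6.5 cube contributes its full rectangle (area 55.25 mm²); the cube at (15.5, 9) is present — its section is the full 19×21.5 rectangle (area 408.50 mm²); Combining (union): the 2 present regions are separate (no shared area or edge), so areas and boundary lengths simply add and each stays a separate island — area = 463.75 mm². So its area = 463.75 mm². Layer 25 (z = 3.75): the cube (footprint 8.5×6.5) is included at this height (area 55.25 mm²); the cube at (15.5, 9) is not intersected at this z (z outside [7, 19]); Combining (union): only the 8.5×6.5 cube is present, so the union is just that shape — area = 55.25 mm². So its area = 55.25 mm². Layer 81 is larger (463.75 vs 55.25 mm²).

layer 81 (z = 12.15 mm)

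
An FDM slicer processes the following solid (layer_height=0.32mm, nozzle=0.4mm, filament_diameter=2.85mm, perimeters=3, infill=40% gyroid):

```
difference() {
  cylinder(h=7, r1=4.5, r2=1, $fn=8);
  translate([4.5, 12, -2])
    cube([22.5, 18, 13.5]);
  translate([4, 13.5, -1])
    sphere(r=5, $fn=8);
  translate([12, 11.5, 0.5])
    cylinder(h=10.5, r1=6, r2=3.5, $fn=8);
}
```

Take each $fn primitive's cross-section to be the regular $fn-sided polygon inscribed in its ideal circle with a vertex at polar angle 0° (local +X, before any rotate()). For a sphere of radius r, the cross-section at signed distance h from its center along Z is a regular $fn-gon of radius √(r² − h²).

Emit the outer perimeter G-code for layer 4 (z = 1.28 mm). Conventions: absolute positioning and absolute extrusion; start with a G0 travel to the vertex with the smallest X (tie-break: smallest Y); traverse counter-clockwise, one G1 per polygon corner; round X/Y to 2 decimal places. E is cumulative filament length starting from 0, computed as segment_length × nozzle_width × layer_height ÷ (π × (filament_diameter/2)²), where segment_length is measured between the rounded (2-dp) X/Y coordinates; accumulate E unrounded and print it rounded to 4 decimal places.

At z = 1.28 mm: the cone: at t=0.183 of its height the radius interpolates to r₁+(r₂−r₁)t = 3.860, giving a regular 8-gon of that circumradius; the cube at (4.5, 12) (footprint 22.5×18) is included at this height; the r=5 sphere at (4, 13.5) contributes a regular 8-gon of circumradius √(5²−2.28²) = 4.450; the cone at (12, 11.5): at t=0.074 of its height the radius interpolates to r₁+(r₂−r₁)t = 5.814, giving a regular 8-gon of that circumradius; Taking the first minus the rest: starting from the cone, the 22.5×18 cube at (4.5, 12) misses the remaining region (no effect); the r=5 sphere at (4, 13.5) misses the remaining region (no effect); the cone at (12, 11.5) misses the remaining region (no effect) — 1 connected region. The outline is a single polygon with 8 vertices. Extrusion per mm of travel: 0.4 × 0.32 / (π × 1.425²) = 0.020065. Accumulating E over each segment gives final E = 0.4743.

G0 X-3.86 Y0.00 Z1.28
G1 X-2.73 Y-2.73 E0.0593
G1 X0.00 Y-3.86 E0.1186
G1 X2.73 Y-2.73 E0.1778
G1 X3.86 Y0.00 E0.2371
G1 X2.73 Y2.73 E0.2964
G1 X0.00 Y3.86 E0.3557
G1 X-2.73 Y2.73 E0.4150
G1 X-3.86 Y0.00 E0.4743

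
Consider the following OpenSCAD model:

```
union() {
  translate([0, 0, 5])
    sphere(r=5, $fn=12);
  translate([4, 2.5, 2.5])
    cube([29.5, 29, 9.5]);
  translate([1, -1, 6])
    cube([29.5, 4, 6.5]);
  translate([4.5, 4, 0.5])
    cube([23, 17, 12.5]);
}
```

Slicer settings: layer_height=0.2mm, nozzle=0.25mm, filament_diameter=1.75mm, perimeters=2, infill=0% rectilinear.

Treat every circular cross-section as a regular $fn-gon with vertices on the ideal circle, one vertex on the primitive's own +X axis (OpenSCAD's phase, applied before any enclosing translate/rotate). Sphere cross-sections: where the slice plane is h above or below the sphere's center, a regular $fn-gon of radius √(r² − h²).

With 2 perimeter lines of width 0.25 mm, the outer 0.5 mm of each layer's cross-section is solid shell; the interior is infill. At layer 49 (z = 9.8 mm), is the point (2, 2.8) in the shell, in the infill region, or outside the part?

At z = 9.8 mm: the r=5 sphere slices to a regular 12-gon of circumradius 1.400 (√(r²−h²) with h=4.8 from center); the 29.5×29 cube at (4, 2.5) contributes its full rectangle; the 29.5×4 cube at (1, -1) contributes its full rectangle; the cube at (4.5, 4) is present — its section is the full 23×17 rectangle; Merging all regions: the regions partially overlap (shared area 404.72 mm²), so overlapping operands fuse into one piece — 1 connected region. Overall, the cross-section is a single solid region. The nearest boundary edge runs (1.00, 3.00)→(4.00, 3.00); distance from the point to it = 0.20 mm. The point is inside the cross-section, 0.20 mm from the nearest boundary — within the 0.5 mm shell band (2 × 0.25).

shell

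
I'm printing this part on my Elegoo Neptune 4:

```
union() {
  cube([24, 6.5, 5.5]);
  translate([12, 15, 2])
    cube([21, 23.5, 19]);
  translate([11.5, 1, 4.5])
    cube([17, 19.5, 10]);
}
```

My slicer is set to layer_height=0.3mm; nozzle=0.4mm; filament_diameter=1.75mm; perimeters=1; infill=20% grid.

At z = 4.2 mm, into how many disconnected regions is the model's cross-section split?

2

At z = 4.2 mm: the cube (footprint 24×6.5) is included at this height; the cube at (12, 15) is present — its section is the full 21×23.5 rectangle; the cube at (11.5, 1) does not reach this height (z outside [4.5, 14.5]); Combining (union): the 2 present regions are separate (no shared area or edge), so areas and boundary lengths simply add and each stays a separate island — 2 connected regions. The result has 2 disconnected regions.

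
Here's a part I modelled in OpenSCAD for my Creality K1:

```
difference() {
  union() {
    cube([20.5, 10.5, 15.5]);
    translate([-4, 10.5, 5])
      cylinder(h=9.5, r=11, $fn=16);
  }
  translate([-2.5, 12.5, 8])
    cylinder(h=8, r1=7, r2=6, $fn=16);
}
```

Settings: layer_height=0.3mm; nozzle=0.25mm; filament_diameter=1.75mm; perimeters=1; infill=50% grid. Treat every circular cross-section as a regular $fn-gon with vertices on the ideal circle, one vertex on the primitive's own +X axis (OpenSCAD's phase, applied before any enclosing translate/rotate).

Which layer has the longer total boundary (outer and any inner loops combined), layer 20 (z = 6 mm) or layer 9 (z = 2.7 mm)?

Layer 20 (z = 6): the cube is present — its section is the full 20.5×10.5 rectangle (perimeter 62.00 mm); the r=11 cylinder at (-4, 10.5) gives a regular 16-gon of circumradius 11 (constant along its height) (perimeter = 2·16·11.000·sin(180°/16) = 68.67 mm); Combining (union): the regions partially overlap (shared area 50.20 mm²), so the edge portions inside another operand are dropped and the merged outline is re-measured after clipping — boundary = 100.38 mm; the cone at (-2.5, 12.5) is not intersected at this z (z outside [8, 16]); After the difference (first − rest): none of the subtracted shapes is present at this height, so the result so far is unchanged — boundary = 100.38 mm. So its perimeter = 100.38 mm. Layer 9 (z = 2.7): the 20.5×10.5 cube contributes its full rectangle (perimeter 62.00 mm); the cylinder at (-4, 10.5) does not reach this height (z outside [5, 14.5]); Taking the union: only the 20.5×10.5 cube is present, so the union is just that shape — boundary = 62.00 mm; the cone at (-2.5, 12.5) is not intersected at this z (z outside [8, 16]); Taking the first minus the rest: none of the subtracted shapes is present at this height, so that combined region is unchanged — boundary = 62.00 mm. So its perimeter = 62.00 mm. Layer 20 is larger (100.38 vs 62.00 mm).

layer 20 (z = 6 mm)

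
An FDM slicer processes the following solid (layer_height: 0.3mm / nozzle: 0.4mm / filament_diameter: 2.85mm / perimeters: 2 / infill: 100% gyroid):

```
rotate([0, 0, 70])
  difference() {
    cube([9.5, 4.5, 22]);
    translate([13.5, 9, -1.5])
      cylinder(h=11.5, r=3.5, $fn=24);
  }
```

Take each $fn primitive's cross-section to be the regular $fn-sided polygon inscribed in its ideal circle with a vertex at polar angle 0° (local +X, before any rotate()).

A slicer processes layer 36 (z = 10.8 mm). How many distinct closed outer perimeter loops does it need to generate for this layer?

At z = 10.8 mm: the 9.5×4.5 cube contributes its full rectangle; the cylinder at (13.5, 9) is not intersected at this z (z outside [-1.5, 10]); Subtracting the remaining from the first: none of the subtracted shapes is present at this height, so the 9.5×4.5 cube is unchanged — 1 connected region; (whole slice rotated 70° about Z — lengths, areas and connectivity unchanged). The result has 1 disconnected region.

1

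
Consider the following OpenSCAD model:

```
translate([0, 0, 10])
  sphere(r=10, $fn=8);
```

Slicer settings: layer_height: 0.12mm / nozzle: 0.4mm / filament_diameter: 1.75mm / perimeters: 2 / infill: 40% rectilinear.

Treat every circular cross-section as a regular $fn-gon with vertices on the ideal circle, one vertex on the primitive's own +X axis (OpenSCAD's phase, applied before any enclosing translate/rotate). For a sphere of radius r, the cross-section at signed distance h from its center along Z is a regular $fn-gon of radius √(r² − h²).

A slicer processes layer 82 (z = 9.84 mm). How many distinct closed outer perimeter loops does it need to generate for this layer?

At z = 9.84 mm: the r=10 sphere slices to a regular 8-gon of circumradius 9.999 (√(r²−h²) with h=0.16 from center). The result has 1 disconnected region.

1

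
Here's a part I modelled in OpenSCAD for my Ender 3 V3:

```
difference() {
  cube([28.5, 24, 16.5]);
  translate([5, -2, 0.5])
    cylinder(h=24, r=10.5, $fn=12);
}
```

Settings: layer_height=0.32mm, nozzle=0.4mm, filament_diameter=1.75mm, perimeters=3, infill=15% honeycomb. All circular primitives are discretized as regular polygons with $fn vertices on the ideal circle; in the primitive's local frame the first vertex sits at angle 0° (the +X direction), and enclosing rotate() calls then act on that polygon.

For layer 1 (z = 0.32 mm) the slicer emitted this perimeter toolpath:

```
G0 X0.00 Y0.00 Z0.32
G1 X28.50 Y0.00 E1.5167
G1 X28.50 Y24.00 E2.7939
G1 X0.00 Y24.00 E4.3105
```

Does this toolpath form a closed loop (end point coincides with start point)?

no

Start point (G0): (0.00, 0.00). End point (last G1): the path does not return to the start — open.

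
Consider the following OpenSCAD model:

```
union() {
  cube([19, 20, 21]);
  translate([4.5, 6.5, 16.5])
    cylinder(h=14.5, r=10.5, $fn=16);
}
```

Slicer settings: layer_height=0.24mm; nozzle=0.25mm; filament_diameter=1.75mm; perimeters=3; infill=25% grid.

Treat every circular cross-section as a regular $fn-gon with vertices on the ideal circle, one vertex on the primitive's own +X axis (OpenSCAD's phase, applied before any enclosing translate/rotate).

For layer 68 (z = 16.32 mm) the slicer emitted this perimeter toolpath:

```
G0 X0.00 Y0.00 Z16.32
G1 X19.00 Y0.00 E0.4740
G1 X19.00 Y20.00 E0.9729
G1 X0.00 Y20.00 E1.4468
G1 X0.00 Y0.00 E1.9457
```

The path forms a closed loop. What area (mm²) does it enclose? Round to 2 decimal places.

Apply the shoelace formula to the sequence of (X, Y) vertices; enclosed area = 380.00 mm².

380.00 mm²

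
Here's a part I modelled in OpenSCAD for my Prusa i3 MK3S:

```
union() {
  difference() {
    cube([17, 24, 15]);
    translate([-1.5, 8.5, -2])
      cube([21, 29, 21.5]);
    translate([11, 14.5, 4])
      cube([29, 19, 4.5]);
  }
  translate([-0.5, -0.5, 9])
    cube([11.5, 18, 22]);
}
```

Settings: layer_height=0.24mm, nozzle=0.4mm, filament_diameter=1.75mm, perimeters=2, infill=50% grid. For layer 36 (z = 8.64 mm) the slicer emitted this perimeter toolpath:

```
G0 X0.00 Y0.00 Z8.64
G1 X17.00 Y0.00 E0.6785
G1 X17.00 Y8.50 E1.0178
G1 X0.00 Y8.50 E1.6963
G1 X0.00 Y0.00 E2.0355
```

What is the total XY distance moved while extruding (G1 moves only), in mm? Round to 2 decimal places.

51.00 mm

Sum the Euclidean lengths of each G1 segment: total = 51.00 mm.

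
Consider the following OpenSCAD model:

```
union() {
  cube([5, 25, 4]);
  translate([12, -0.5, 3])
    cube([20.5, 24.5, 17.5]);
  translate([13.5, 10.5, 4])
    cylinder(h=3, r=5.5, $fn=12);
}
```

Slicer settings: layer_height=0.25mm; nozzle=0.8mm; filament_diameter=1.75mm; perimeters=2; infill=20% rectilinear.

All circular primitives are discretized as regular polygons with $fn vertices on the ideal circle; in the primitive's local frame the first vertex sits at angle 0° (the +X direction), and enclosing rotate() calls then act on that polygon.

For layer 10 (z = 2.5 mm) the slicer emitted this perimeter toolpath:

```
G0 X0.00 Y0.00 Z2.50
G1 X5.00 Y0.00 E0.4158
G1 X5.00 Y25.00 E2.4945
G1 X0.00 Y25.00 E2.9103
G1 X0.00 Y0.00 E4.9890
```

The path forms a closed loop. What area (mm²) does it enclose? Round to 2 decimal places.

Apply the shoelace formula to the sequence of (X, Y) vertices; enclosed area = 125.00 mm².

125.00 mm²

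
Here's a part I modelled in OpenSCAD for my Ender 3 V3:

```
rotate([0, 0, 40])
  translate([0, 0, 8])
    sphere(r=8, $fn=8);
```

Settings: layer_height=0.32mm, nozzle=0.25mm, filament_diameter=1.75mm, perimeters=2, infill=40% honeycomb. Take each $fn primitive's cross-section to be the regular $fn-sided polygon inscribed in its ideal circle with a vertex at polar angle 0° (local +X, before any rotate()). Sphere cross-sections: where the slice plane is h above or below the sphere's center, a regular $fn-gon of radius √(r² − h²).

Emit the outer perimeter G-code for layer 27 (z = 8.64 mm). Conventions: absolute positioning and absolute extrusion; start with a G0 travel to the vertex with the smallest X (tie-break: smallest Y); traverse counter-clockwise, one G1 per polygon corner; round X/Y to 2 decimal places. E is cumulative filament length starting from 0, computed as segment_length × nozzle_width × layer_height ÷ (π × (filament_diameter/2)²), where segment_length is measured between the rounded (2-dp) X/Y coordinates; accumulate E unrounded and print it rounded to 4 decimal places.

At z = 8.64 mm: the sphere: section is a regular 8-gon, circumradius = √(r²−h²) = √(8²−0.64²) = 7.974; (whole slice rotated 40° about Z — lengths, areas and connectivity unchanged). The outline is a single polygon with 8 vertices. Extrusion per mm of travel: 0.25 × 0.32 / (π × 0.875²) = 0.033260. Accumulating E over each segment gives final E = 1.6240.

G0 X-7.94 Y0.70 Z8.64
G1 X-6.11 Y-5.13 E0.2032
G1 X-0.70 Y-7.94 E0.4060
G1 X5.13 Y-6.11 E0.6092
G1 X7.94 Y-0.70 E0.8120
G1 X6.11 Y5.13 E1.0152
G1 X0.70 Y7.94 E1.2180
G1 X-5.13 Y6.11 E1.4212
G1 X-7.94 Y0.70 E1.6240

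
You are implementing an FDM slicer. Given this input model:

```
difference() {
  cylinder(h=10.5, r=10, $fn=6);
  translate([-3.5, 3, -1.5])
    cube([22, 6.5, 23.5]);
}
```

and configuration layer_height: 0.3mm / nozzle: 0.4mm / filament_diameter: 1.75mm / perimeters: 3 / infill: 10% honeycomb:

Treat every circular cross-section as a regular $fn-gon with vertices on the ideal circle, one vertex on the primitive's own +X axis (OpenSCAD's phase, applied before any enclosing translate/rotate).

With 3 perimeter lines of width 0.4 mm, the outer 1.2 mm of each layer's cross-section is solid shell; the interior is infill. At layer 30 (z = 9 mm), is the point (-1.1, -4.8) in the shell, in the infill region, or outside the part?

infill

At z = 9 mm: the r=10 cylinder contributes a regular 6-gon of circumradius 10; the 22×6.5 cube at (-3.5, 3) contributes its full rectangle; After the difference (first − rest): starting from the r=10 cylinder, the 22×6.5 cube at (-3.5, 3) partially overlaps it — only the 57.36 mm² overlap (of its 143.00 mm²) is removed, clipping the outline — 1 connected region. Overall, the cross-section is a single solid region. The nearest boundary edge runs (5.00, -8.66)→(-5.00, -8.66); distance from the point to it = 3.86 mm. The point is inside the cross-section and 3.86 mm from the nearest boundary — more than the 1.2 mm shell width (3 × 0.4), so it's in the infill interior.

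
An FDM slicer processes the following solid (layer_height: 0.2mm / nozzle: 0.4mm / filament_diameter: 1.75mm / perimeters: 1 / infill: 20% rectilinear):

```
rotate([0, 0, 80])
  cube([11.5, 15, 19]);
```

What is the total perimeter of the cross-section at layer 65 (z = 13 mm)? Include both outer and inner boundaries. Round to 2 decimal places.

At z = 13 mm: the 11.5×15 cube contributes its full rectangle (perimeter 53.00 mm); (rotated 80° about Z; rotation is an isometry so areas/perimeters/island counts are preserved). Overall, the cross-section is a single solid region. Total boundary length (outer) = 53.00 mm.

53.00 mm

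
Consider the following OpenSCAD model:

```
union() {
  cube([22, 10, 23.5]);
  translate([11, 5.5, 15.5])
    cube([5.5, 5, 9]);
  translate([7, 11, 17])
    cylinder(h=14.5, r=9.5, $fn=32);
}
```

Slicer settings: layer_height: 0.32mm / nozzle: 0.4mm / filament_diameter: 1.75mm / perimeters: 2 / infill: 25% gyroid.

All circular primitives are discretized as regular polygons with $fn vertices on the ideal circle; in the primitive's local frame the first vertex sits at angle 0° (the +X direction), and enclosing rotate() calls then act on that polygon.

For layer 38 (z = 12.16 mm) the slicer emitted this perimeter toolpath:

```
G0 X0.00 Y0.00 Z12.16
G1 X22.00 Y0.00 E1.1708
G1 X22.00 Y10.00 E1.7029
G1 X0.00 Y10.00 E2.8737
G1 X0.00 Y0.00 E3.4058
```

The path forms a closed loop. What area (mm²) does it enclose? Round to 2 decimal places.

220.00 mm²

Apply the shoelace formula to the sequence of (X, Y) vertices; enclosed area = 220.00 mm².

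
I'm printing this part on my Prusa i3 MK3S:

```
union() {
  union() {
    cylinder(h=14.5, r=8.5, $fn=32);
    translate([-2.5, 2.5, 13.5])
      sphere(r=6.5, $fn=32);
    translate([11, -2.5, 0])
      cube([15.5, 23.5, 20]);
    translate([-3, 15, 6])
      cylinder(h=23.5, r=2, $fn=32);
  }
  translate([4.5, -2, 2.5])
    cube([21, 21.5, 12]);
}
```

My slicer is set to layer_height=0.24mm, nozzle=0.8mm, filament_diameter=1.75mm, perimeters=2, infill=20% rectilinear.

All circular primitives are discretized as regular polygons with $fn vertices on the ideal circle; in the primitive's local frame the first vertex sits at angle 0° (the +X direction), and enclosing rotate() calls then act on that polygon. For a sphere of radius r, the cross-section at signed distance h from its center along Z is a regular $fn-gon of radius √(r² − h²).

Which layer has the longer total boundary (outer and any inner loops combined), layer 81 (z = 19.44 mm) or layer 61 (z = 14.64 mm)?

layer 61 (z = 14.64 mm)

Layer 81 (z = 19.44): the cylinder does not reach this height (z outside [0, 14.5]); the sphere at (-2.5, 2.5): section is a regular 32-gon, circumradius = √(r²−h²) = √(6.5²−5.94²) = 2.639 (perimeter = 2·32·2.639·sin(180°/32) = 16.56 mm); the cube at (11, -2.5) (footprint 15.5×23.5) is included at this height (perimeter 78.00 mm); the r=2 cylinder at (-3, 15) contributes a regular 32-gon of circumradius 2 (perimeter = 2·32·2.000·sin(180°/32) = 12.55 mm); Combining (union): the 3 present regions are separate (no shared area or edge), so areas and boundary lengths simply add and each stays a separate island — boundary = 107.10 mm; the cube at (4.5, -2) is not intersected at this z (z outside [2.5, 14.5]); Combining (union): only that combined region is present, so the union is just that shape — boundary = 107.10 mm. So its perimeter = 107.10 mm. Layer 61 (z = 14.64): the cylinder is not intersected at this z (z outside [0, 14.5]); the r=6.5 sphere at (-2.5, 2.5) slices to a regular 32-gon of circumradius 6.399 (√(r²−h²) with h=1.14 from center) (perimeter = 2·32·6.399·sin(180°/32) = 40.14 mm); the cube at (11, -2.5) is present — its section is the full 15.5×23.5 rectangle (perimeter 78.00 mm); the r=2 cylinder at (-3, 15) gives a regular 32-gon of circumradius 2 (constant along its height) (perimeter = 2·32·2.000·sin(180°/32) = 12.55 mm); Merging all regions: the 3 present regions are separate (no shared area or edge), so areas and boundary lengths simply add and each stays a separate island — boundary = 130.69 mm; the cube at (4.5, -2) is absent (z outside [2.5, 14.5]); Merging all regions: only the result so far is present, so the union is just that shape — boundary = 130.69 mm. So its perimeter = 130.69 mm. Layer 61 is larger (130.69 vs 107.10 mm).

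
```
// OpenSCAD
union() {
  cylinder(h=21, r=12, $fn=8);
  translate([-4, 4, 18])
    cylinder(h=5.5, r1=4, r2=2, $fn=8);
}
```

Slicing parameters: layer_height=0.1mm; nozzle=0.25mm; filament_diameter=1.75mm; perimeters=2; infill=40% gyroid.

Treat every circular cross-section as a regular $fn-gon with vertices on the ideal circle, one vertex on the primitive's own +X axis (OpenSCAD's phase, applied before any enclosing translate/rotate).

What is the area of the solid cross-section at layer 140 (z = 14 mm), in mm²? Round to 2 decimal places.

At z = 14 mm: the r=12 cylinder gives a regular 8-gon of circumradius 12 (constant along its height) (area = (8/2)·12.000²·sin(360°/8) = 407.29 mm²); the cone at (-4, 4) does not reach this height (z outside [18, 23.5]); Combining (union): only the r=12 cylinder is present, so the union is just that shape — area = 407.29 mm². Overall, the cross-section is a single solid region. Net area = 407.29 mm².

407.29 mm²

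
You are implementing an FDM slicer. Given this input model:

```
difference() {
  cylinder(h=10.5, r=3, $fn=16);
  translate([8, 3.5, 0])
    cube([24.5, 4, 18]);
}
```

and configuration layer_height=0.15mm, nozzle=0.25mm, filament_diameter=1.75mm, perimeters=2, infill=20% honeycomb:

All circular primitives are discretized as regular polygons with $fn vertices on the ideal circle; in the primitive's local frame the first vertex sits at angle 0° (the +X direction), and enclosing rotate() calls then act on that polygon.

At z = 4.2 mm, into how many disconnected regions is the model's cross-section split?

At z = 4.2 mm: the r=3 cylinder gives a regular 16-gon of circumradius 3 (constant along its height); the cube at (8, 3.5) (footprint 24.5×4) is included at this height; Taking the first minus the rest: starting from the r=3 cylinder, the 24.5×4 cube at (8, 3.5) misses the remaining region (no effect) — 1 connected region. The result has 1 disconnected region.

1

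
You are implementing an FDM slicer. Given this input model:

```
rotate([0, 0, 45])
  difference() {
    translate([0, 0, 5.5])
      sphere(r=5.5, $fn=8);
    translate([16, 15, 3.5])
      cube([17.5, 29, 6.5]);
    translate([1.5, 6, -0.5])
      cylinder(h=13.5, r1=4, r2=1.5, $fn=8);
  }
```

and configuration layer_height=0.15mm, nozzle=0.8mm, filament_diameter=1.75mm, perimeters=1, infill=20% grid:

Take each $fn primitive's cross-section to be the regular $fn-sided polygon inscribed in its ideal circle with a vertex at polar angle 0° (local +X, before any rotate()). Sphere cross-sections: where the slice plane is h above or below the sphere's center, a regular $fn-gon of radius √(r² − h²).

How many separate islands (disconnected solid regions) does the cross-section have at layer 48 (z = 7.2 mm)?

1

At z = 7.2 mm: the sphere: section is a regular 8-gon, circumradius = √(r²−h²) = √(5.5²−1.7²) = 5.231; the cube at (16, 15) (footprint 17.5×29) is included at this height; the cone at (1.5, 6): at t=0.570 of its height the radius interpolates to r₁+(r₂−r₁)t = 2.574, giving a regular 8-gon of that circumradius; Taking the first minus the rest: starting from the r=5.5 sphere, the 17.5×29 cube at (16, 15) misses the remaining region (no effect); the cone at (1.5, 6) partially overlaps it — only the 3.11 mm² overlap (of its 18.74 mm²) is removed, clipping the outline — 1 connected region; (whole slice rotated 45° about Z — lengths, areas and connectivity unchanged). Overall, the cross-section is a single solid region. Island count = 1.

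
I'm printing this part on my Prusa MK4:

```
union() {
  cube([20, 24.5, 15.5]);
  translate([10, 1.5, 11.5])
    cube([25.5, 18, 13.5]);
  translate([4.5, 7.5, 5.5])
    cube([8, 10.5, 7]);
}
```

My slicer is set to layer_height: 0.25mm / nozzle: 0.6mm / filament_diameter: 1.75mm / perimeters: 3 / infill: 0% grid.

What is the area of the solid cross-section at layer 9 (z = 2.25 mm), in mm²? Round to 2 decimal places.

At z = 2.25 mm: the 20×24.5 cube contributes its full rectangle (area 490.00 mm²); the cube at (10, 1.5) is absent (z outside [11.5, 25]); the cube at (4.5, 7.5) does not reach this height (z outside [5.5, 12.5]); Combining (union): only the 20×24.5 cube is present, so the union is just that shape — area = 490.00 mm². Overall, the cross-section is a single solid region. Net area = 490.00 mm².

490.00 mm²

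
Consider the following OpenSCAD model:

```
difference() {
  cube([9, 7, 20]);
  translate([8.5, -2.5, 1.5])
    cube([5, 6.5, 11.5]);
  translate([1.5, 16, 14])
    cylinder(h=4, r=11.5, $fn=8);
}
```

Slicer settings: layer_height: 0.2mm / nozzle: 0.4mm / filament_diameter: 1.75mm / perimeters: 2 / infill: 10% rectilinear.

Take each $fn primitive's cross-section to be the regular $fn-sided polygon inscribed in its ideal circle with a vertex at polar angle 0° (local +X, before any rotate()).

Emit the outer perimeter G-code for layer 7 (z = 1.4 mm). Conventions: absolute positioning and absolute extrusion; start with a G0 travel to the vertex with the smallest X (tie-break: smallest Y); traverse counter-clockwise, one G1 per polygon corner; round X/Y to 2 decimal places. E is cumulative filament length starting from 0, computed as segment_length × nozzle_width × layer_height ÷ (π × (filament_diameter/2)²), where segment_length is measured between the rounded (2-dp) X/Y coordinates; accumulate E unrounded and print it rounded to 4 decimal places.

G0 X0.00 Y0.00 Z1.40
G1 X9.00 Y0.00 E0.2993
G1 X9.00 Y7.00 E0.5322
G1 X0.00 Y7.00 E0.8315
G1 X0.00 Y0.00 E1.0643

At z = 1.4 mm: the cube is present — its section is the full 9×7 rectangle; the cube at (8.5, -2.5) is absent (z outside [1.5, 13]); the cylinder at (1.5, 16) is not intersected at this z (z outside [14, 18]); Taking the first minus the rest: none of the subtracted shapes is present at this height, so the 9×7 cube is unchanged — 1 connected region. The outline is a single polygon with 4 vertices. Extrusion per mm of travel: 0.4 × 0.2 / (π × 0.875²) = 0.033260. Accumulating E over each segment gives final E = 1.0643.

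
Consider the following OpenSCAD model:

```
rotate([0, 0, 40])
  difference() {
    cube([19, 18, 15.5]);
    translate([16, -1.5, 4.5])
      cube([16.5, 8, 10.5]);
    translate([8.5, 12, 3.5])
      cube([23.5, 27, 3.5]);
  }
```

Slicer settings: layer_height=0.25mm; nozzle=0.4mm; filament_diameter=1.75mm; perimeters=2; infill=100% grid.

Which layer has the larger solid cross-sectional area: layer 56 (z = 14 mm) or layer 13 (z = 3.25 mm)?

layer 13 (z = 3.25 mm)

Layer 56 (z = 14): the 19×18 cube contributes its full rectangle (area 342.00 mm²); the cube at (16, -1.5) (footprint 16.5×8) is included at this height (area 132.00 mm²); the cube at (8.5, 12) is not intersected at this z (z outside [3.5, 7]); Taking the first minus the rest: starting from the 19×18 cube (342.00 mm²), the 16.5×8 cube at (16, -1.5) partially overlaps it — only the 19.50 mm² overlap (of its 132.00 mm²) is removed, clipping the outline — area = 322.50 mm²; (whole slice rotated 40° about Z — lengths, areas and connectivity unchanged). So its area = 322.50 mm². Layer 13 (z = 3.25): the cube is present — its section is the full 19×18 rectangle (area 342.00 mm²); the cube at (16, -1.5) is absent (z outside [4.5, 15]); the cube at (8.5, 12) does not reach this height (z outside [3.5, 7]); Subtracting the remaining from the first: none of the subtracted shapes is present at this height, so the 19×18 cube is unchanged — area = 342.00 mm²; (whole slice rotated 40° about Z — lengths, areas and connectivity unchanged). So its area = 342.00 mm². Layer 13 is larger (342.00 vs 322.50 mm²).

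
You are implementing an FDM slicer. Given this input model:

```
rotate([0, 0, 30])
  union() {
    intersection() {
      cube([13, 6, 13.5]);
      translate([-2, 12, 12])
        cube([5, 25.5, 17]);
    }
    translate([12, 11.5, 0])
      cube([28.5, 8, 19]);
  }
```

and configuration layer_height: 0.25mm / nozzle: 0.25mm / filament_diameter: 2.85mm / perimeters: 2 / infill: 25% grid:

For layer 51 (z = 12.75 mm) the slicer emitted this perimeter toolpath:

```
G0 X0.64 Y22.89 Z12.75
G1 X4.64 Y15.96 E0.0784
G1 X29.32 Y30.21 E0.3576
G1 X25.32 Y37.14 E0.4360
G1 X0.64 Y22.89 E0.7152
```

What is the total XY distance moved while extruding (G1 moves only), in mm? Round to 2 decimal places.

73.00 mm

Sum the Euclidean lengths of each G1 segment: total = 73.00 mm.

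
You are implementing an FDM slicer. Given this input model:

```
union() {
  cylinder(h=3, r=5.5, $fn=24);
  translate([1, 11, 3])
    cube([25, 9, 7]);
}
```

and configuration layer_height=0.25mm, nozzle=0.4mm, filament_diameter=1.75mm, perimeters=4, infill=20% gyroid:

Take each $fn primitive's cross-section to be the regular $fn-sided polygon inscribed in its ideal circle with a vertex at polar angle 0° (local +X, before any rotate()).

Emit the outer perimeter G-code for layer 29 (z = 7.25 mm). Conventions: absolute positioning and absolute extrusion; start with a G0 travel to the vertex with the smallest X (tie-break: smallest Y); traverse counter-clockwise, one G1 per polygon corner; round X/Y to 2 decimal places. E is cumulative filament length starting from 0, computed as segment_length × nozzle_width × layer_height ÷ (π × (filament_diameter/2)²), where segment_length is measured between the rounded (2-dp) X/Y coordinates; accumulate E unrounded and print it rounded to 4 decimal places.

At z = 7.25 mm: the cylinder is not intersected at this z (z outside [0, 3]); the cube at (1, 11) (footprint 25×9) is included at this height; Combining (union): only the 25×9 cube at (1, 11) is present, so the union is just that shape — 1 connected region. The outline is a single polygon with 4 vertices. Extrusion per mm of travel: 0.4 × 0.25 / (π × 0.875²) = 0.041575. Accumulating E over each segment gives final E = 2.8271.

G0 X1.00 Y11.00 Z7.25
G1 X26.00 Y11.00 E1.0394
G1 X26.00 Y20.00 E1.4136
G1 X1.00 Y20.00 E2.4529
G1 X1.00 Y11.00 E2.8271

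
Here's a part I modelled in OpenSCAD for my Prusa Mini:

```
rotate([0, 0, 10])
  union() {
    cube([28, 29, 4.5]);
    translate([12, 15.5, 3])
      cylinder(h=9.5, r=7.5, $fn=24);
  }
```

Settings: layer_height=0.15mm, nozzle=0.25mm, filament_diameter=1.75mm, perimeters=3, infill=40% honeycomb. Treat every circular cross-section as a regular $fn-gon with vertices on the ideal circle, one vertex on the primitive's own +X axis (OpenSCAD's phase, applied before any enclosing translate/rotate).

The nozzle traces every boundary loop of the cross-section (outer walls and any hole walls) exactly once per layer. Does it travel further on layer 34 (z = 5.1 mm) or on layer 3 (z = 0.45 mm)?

layer 3 (z = 0.45 mm)

Layer 34 (z = 5.1): the cube is not intersected at this z (z outside [0, 4.5]); the r=7.5 cylinder at (12, 15.5) gives a regular 24-gon of circumradius 7.5 (constant along its height) (perimeter = 2·24·7.500·sin(180°/24) = 46.99 mm); Taking the union: only the r=7.5 cylinder at (12, 15.5) is present, so the union is just that shape — boundary = 46.99 mm; (rotated 10° about Z; rotation is an isometry so areas/perimeters/island counts are preserved). So its perimeter = 46.99 mm. Layer 3 (z = 0.45): the cube (footprint 28×29) is included at this height (perimeter 114.00 mm); the cylinder at (12, 15.5) does not reach this height (z outside [3, 12.5]); Combining (union): only the 28×29 cube is present, so the union is just that shape — boundary = 114.00 mm; (rotated 10° about Z; rotation is an isometry so areas/perimeters/island counts are preserved). So its perimeter = 114.00 mm. Layer 3 is larger (114.00 vs 46.99 mm).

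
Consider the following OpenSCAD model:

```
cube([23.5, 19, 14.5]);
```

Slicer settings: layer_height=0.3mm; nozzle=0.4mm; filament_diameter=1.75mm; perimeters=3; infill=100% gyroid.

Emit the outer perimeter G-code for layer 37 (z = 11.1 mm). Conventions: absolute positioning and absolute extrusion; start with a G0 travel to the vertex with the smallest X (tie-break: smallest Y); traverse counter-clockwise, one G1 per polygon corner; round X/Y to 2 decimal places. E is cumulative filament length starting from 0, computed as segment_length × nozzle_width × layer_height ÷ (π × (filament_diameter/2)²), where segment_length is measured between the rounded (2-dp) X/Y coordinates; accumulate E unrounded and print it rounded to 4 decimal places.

At z = 11.1 mm: the 23.5×19 cube contributes its full rectangle. The outline is a single polygon with 4 vertices. Extrusion per mm of travel: 0.4 × 0.3 / (π × 0.875²) = 0.049890. Accumulating E over each segment gives final E = 4.2407.

G0 X0.00 Y0.00 Z11.10
G1 X23.50 Y0.00 E1.1724
G1 X23.50 Y19.00 E2.1203
G1 X0.00 Y19.00 E3.2928
G1 X0.00 Y0.00 E4.2407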